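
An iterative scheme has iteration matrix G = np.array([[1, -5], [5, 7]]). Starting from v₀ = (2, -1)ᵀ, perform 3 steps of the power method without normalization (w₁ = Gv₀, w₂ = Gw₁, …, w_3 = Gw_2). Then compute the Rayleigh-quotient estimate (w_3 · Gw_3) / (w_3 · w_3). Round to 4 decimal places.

λ ≈ 4.5941

w1 = Gv₀ = (7, 3)
w2 = Gw1 = (-8, 56)
w3 = Gw2 = (-288, 352)
Gw3 = (-2048, 1024)
w3·Gw3 = (-288)·(-2048) + 352·1024 = 950272; w3·w3 = (-288)·(-288) + 352·352 = 206848
λ ≈ 950272/206848 = 4.5941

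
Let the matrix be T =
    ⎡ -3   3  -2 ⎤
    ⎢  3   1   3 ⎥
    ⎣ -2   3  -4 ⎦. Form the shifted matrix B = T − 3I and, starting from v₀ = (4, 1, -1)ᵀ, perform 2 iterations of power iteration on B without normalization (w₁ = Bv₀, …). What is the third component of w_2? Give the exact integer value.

45

B = T − 3I has rows (-6, 3, -2); (3, -2, 3); (-2, 3, -7)
w1 = Bv₀ = (-19, 7, 2)
w2 = Bw1 = (131, -65, 45)
Requested component of w2: 45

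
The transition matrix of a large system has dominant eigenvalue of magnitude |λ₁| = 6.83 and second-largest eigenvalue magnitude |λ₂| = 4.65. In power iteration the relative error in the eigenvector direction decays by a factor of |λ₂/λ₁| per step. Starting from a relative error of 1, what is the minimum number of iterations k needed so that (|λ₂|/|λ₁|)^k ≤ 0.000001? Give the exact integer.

36

|λ₂/λ₁| = 4.65/6.83 = 0.68082
Need k ≥ ln(0.000001) / ln(0.68082) = -13.8155 / -0.3845 ≈ 35.935
Smallest integer k satisfying the bound: 36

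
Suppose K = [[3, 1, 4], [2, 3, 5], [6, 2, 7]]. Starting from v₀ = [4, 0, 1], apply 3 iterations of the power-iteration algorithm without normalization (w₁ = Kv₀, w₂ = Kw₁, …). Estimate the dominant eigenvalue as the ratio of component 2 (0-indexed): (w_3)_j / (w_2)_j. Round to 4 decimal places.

11.6077

w1 = Kv₀ = (16, 13, 31)
w2 = Kw1 = (185, 226, 339)
w3 = Kw2 = (2137, 2743, 3935)
Ratio at component: 3935 / 339 = 11.6077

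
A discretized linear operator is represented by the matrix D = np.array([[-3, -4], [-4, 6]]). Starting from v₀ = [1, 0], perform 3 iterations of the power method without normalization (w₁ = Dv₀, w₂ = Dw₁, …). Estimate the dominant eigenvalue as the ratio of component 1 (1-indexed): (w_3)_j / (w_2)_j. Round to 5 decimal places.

w1 = Dv₀ = ((-3)·1 + (-4)·0; (-4)·1 + 6·0) = (-3, -4)
w2 = Dw1 = ((-3)·(-3) + (-4)·(-4); (-4)·(-3) + 6·(-4)) = (25, -12)
w3 = Dw2 = (-27, -172)
Ratio at component: -27 / 25 = -1.08000

-1.08000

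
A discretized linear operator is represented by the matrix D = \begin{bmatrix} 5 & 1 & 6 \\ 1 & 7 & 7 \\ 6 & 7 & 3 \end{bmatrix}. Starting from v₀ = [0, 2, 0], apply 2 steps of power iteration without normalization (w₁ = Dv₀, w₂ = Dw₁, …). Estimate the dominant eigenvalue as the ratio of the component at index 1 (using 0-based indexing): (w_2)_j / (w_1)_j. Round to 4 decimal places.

λ ≈ 14.1429

w1 = Dv₀ = (5·0 + 1·2 + 6·0; 1·0 + 7·2 + 7·0; 6·0 + 7·2 + 3·0) = (2, 14, 14)
w2 = Dw1 = (5·2 + 1·14 + 6·14; 1·2 + 7·14 + 7·14; 6·2 + 7·14 + 3·14) = (108, 198, 152)
Ratio at component: 198 / 14 = 14.1429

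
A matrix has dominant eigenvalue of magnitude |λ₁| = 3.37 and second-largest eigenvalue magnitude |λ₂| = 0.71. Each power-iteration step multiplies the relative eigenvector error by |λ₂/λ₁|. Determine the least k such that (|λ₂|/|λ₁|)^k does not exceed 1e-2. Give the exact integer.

|λ₂/λ₁| = 0.71/3.37 = 0.21068
Need k ≥ ln(1e-2) / ln(0.21068) = -4.6052 / -1.5574 ≈ 2.957
Smallest integer k satisfying the bound: 3

3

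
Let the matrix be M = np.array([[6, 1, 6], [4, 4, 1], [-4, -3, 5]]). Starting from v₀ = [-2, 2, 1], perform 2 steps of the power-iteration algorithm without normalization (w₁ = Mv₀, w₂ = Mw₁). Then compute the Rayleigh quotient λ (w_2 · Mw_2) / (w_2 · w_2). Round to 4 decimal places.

λ ≈ 5.8048

w1 = Mv₀ = (6·(-2) + 1·2 + 6·1; 4·(-2) + 4·2 + 1·1; (-4)·(-2) + (-3)·2 + 5·1) = (-4, 1, 7)
w2 = Mw1 = (6·(-4) + 1·1 + 6·7; 4·(-4) + 4·1 + 1·7; (-4)·(-4) + (-3)·1 + 5·7) = (19, -5, 48)
Mw2 = (397, 104, 179)
w2·Mw2 = 19·397 + (-5)·104 + 48·179 = 15615; w2·w2 = 19·19 + (-5)·(-5) + 48·48 = 2690
λ ≈ 15615/2690 = 5.8048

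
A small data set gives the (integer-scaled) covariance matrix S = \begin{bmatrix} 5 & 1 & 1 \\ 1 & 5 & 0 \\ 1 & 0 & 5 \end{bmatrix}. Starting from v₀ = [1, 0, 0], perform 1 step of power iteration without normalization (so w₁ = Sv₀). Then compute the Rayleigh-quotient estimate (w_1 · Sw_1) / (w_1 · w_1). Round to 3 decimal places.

w1 = Sv₀ = (5·1 + 1·0 + 1·0; 1·1 + 5·0 + 0·0; 1·1 + 0·0 + 5·0) = (5, 1, 1)
Sw1 = (27, 10, 10)
w1·Sw1 = 5·27 + 1·10 + 1·10 = 155; w1·w1 = 5·5 + 1·1 + 1·1 = 27
λ ≈ 155/27 = 5.741

λ ≈ 5.741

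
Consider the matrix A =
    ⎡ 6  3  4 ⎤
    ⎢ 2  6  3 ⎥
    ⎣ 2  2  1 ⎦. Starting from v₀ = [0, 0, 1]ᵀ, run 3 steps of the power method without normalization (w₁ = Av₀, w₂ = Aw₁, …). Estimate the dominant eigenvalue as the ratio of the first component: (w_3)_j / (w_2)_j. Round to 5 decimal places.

w1 = Av₀ = (6·0 + 3·0 + 4·1; 2·0 + 6·0 + 3·1; 2·0 + 2·0 + 1·1) = (4, 3, 1)
w2 = Aw1 = (6·4 + 3·3 + 4·1; 2·4 + 6·3 + 3·1; 2·4 + 2·3 + 1·1) = (37, 29, 15)
w3 = Aw2 = (369, 293, 147)
Ratio at component: 369 / 37 = 9.97297

9.97297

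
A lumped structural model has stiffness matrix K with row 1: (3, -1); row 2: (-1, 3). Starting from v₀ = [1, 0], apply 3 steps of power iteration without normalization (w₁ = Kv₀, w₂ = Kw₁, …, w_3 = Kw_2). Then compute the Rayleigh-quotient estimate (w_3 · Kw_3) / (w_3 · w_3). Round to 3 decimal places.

w1 = Kv₀ = (3·1 + (-1)·0; (-1)·1 + 3·0) = (3, -1)
w2 = Kw1 = (3·3 + (-1)·(-1); (-1)·3 + 3·(-1)) = (10, -6)
w3 = Kw2 = (36, -28)
Kw3 = (136, -120)
w3·Kw3 = 36·136 + (-28)·(-120) = 8256; w3·w3 = 36·36 + (-28)·(-28) = 2080
λ ≈ 8256/2080 = 3.969

3.969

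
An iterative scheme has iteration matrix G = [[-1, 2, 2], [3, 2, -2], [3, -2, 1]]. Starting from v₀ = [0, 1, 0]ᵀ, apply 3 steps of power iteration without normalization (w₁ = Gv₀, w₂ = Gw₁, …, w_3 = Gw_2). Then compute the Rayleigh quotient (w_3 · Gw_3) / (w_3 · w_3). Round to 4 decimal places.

0.9512

w1 = Gv₀ = (2, 2, -2)
w2 = Gw1 = (-2, 14, 0)
w3 = Gw2 = (30, 22, -34)
Gw3 = (-54, 202, 12)
w3·Gw3 = 30·(-54) + 22·202 + (-34)·12 = 2416; w3·w3 = 30·30 + 22·22 + (-34)·(-34) = 2540
λ ≈ 2416/2540 = 0.9512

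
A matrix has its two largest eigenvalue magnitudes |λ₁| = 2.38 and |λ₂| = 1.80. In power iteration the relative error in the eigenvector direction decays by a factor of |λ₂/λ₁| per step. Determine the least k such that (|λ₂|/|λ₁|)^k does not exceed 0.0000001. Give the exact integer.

58

|λ₂/λ₁| = 1.80/2.38 = 0.75630
Need k ≥ ln(0.0000001) / ln(0.75630) = -16.1181 / -0.2793 ≈ 57.706
Smallest integer k satisfying the bound: 58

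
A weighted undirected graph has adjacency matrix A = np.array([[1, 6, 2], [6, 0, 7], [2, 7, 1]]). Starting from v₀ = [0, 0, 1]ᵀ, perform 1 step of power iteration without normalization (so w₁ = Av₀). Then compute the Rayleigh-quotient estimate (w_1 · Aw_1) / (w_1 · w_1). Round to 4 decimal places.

5.1667

w1 = Av₀ = (1·0 + 6·0 + 2·1; 6·0 + 0·0 + 7·1; 2·0 + 7·0 + 1·1) = (2, 7, 1)
Aw1 = (46, 19, 54)
w1·Aw1 = 2·46 + 7·19 + 1·54 = 279; w1·w1 = 2·2 + 7·7 + 1·1 = 54
λ ≈ 279/54 = 5.1667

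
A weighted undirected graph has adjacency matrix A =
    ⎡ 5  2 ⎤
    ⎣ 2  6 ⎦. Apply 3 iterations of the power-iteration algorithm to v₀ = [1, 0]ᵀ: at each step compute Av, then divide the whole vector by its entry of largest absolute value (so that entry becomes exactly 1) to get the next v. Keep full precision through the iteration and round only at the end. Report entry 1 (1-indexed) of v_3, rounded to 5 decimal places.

Av0 = (5.000000, 2.000000); divide by 5.000000 → v1 = (1.000000, 0.400000)
Av1 = (5.800000, 4.400000); divide by 5.800000 → v2 = (1.000000, 0.758621)
Av2 = (6.517241, 6.551724); divide by 6.551724 → v3 = (0.994737, 1.000000)
Requested entry of v3: 189/190 = 0.99474

0.99474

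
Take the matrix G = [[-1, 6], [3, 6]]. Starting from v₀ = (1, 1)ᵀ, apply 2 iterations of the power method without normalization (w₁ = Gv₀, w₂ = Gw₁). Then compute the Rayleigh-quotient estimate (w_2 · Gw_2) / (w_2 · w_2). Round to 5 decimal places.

w1 = Gv₀ = ((-1)·1 + 6·1; 3·1 + 6·1) = (5, 9)
w2 = Gw1 = ((-1)·5 + 6·9; 3·5 + 6·9) = (49, 69)
Gw2 = (365, 561)
w2·Gw2 = 49·365 + 69·561 = 56594; w2·w2 = 49·49 + 69·69 = 7162
λ ≈ 56594/7162 = 7.90198

λ ≈ 7.90198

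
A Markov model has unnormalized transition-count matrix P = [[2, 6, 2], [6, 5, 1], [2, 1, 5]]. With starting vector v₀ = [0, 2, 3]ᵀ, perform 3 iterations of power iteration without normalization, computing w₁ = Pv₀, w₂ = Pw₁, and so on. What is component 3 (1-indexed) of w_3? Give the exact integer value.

w1 = Pv₀ = (2·0 + 6·2 + 2·3; 6·0 + 5·2 + 1·3; 2·0 + 1·2 + 5·3) = (18, 13, 17)
w2 = Pw1 = (2·18 + 6·13 + 2·17; 6·18 + 5·13 + 1·17; 2·18 + 1·13 + 5·17) = (148, 190, 134)
w3 = Pw2 = (1704, 1972, 1156)
The requested component of w3 is 1156.

1156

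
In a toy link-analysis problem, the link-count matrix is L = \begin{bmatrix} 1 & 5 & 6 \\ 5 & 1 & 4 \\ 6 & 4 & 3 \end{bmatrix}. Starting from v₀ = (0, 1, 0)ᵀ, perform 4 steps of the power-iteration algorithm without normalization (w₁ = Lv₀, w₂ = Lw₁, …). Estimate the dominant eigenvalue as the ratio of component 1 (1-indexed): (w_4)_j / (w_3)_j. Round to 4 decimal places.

10.6923

w1 = Lv₀ = (1·0 + 5·1 + 6·0; 5·0 + 1·1 + 4·0; 6·0 + 4·1 + 3·0) = (5, 1, 4)
w2 = Lw1 = (1·5 + 5·1 + 6·4; 5·5 + 1·1 + 4·4; 6·5 + 4·1 + 3·4) = (34, 42, 46)
w3 = Lw2 = (520, 396, 510)
w4 = Lw3 = (5560, 5036, 6234)
Ratio at component: 5560 / 520 = 10.6923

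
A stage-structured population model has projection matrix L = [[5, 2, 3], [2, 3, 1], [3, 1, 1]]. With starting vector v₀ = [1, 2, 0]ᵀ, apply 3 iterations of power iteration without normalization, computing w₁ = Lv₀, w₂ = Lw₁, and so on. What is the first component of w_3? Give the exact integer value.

w1 = Lv₀ = (9, 8, 5)
w2 = Lw1 = (76, 47, 40)
w3 = Lw2 = (594, 333, 315)
The requested component of w3 is 594.

594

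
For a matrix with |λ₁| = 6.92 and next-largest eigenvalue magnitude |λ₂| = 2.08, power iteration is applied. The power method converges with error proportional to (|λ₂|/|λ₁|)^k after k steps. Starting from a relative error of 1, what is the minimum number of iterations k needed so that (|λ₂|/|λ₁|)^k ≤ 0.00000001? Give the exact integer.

16

|λ₂/λ₁| = 2.08/6.92 = 0.30058
Need k ≥ ln(0.00000001) / ln(0.30058) = -18.4207 / -1.2020 ≈ 15.324
Smallest integer k satisfying the bound: 16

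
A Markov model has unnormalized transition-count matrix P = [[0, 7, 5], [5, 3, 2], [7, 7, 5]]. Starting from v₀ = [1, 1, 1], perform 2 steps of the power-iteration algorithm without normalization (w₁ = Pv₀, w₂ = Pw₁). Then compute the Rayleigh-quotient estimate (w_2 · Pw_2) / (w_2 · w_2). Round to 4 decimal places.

λ ≈ 13.1850

w1 = Pv₀ = (12, 10, 19)
w2 = Pw1 = (165, 128, 249)
Pw2 = (2141, 1707, 3296)
w2·Pw2 = 165·2141 + 128·1707 + 249·3296 = 1392465; w2·w2 = 165·165 + 128·128 + 249·249 = 105610
λ ≈ 1392465/105610 = 13.1850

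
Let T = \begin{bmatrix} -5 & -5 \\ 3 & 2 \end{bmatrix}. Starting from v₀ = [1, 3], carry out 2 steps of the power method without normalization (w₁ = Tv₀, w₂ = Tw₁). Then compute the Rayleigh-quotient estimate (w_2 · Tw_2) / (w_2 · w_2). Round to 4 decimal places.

λ ≈ -1.4569

w1 = Tv₀ = (-20, 9)
w2 = Tw1 = (55, -42)
Tw2 = (-65, 81)
w2·Tw2 = 55·(-65) + (-42)·81 = -6977; w2·w2 = 55·55 + (-42)·(-42) = 4789
λ ≈ -6977/4789 = -1.4569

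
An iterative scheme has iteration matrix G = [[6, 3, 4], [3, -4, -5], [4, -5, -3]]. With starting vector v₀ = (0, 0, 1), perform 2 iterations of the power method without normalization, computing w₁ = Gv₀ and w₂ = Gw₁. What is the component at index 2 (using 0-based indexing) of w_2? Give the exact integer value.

50

w1 = Gv₀ = (6·0 + 3·0 + 4·1; 3·0 + (-4)·0 + (-5)·1; 4·0 + (-5)·0 + (-3)·1) = (4, -5, -3)
w2 = Gw1 = (6·4 + 3·(-5) + 4·(-3); 3·4 + (-4)·(-5) + (-5)·(-3); 4·4 + (-5)·(-5) + (-3)·(-3)) = (-3, 47, 50)
The requested component of w2 is 50.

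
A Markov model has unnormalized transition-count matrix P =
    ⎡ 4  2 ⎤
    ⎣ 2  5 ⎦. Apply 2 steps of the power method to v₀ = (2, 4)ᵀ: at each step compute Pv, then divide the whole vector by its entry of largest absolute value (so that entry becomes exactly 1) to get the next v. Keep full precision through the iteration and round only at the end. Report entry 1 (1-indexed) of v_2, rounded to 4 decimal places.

Pv0 = (16.00000, 24.00000); divide by 24.00000 → v1 = (0.66667, 1.00000)
Pv1 = (4.66667, 6.33333); divide by 6.33333 → v2 = (0.73684, 1.00000)
Requested entry of v2: 112/152 = 0.7368

0.7368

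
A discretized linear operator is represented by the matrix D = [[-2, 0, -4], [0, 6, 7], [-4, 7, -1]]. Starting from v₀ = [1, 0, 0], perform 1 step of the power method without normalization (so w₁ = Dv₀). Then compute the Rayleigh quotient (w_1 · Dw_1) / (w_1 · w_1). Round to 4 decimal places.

-4.4000

w1 = Dv₀ = ((-2)·1 + 0·0 + (-4)·0; 0·1 + 6·0 + 7·0; (-4)·1 + 7·0 + (-1)·0) = (-2, 0, -4)
Dw1 = (20, -28, 12)
w1·Dw1 = (-2)·20 + 0·(-28) + (-4)·12 = -88; w1·w1 = (-2)·(-2) + 0·0 + (-4)·(-4) = 20
λ ≈ -88/20 = -4.4000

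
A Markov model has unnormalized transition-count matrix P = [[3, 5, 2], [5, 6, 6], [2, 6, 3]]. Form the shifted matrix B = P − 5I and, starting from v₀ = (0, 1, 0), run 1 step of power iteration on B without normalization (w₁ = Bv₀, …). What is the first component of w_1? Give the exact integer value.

5

B = P − 5I has rows (-2, 5, 2); (5, 1, 6); (2, 6, -2)
w1 = Bv₀ = (5, 1, 6)
Requested component of w1: 5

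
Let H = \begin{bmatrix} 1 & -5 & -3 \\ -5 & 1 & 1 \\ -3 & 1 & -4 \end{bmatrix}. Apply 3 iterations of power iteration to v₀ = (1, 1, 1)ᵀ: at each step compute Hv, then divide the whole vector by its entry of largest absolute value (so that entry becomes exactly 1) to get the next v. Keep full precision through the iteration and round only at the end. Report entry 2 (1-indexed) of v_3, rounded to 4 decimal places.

0.2696

Hv0 = (-7.00000, -3.00000, -6.00000); divide by -7.00000 → v1 = (1.00000, 0.42857, 0.85714)
Hv1 = (-3.71429, -3.71429, -6.00000); divide by -6.00000 → v2 = (0.61905, 0.61905, 1.00000)
Hv2 = (-5.47619, -1.47619, -5.23810); divide by -5.47619 → v3 = (1.00000, 0.26957, 0.95652)
Requested entry of v3: -62/-230 = 0.2696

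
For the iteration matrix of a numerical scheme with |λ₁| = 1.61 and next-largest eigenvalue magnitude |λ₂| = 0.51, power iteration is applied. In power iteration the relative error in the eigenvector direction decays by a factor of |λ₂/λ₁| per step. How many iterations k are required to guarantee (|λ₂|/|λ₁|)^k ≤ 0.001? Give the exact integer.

|λ₂/λ₁| = 0.51/1.61 = 0.31677
Need k ≥ ln(0.001) / ln(0.31677) = -6.9078 / -1.1496 ≈ 6.009
Smallest integer k satisfying the bound: 7

7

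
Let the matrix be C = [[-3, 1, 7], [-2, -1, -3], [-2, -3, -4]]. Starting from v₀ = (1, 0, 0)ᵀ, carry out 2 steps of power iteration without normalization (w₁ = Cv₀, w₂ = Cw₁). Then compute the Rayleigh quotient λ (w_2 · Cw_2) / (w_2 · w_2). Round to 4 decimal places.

-6.5504

w1 = Cv₀ = ((-3)·1 + 1·0 + 7·0; (-2)·1 + (-1)·0 + (-3)·0; (-2)·1 + (-3)·0 + (-4)·0) = (-3, -2, -2)
w2 = Cw1 = ((-3)·(-3) + 1·(-2) + 7·(-2); (-2)·(-3) + (-1)·(-2) + (-3)·(-2); (-2)·(-3) + (-3)·(-2) + (-4)·(-2)) = (-7, 14, 20)
Cw2 = (175, -60, -108)
w2·Cw2 = (-7)·175 + 14·(-60) + 20·(-108) = -4225; w2·w2 = (-7)·(-7) + 14·14 + 20·20 = 645
λ ≈ -4225/645 = -6.5504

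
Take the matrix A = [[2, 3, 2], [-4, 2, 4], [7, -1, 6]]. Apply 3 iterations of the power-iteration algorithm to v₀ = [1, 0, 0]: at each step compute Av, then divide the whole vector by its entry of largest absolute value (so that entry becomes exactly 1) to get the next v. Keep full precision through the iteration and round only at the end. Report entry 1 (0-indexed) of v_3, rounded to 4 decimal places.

0.6154

Av0 = (2.00000, -4.00000, 7.00000); divide by 7.00000 → v1 = (0.28571, -0.57143, 1.00000)
Av1 = (0.85714, 1.71429, 8.57143); divide by 8.57143 → v2 = (0.10000, 0.20000, 1.00000)
Av2 = (2.80000, 4.00000, 6.50000); divide by 6.50000 → v3 = (0.43077, 0.61538, 1.00000)
Requested entry of v3: 240/390 = 0.6154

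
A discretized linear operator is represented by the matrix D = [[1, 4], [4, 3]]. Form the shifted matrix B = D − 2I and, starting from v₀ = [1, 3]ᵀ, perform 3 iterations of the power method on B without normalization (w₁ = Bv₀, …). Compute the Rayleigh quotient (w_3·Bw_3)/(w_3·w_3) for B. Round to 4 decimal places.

B = D − 2I has rows (-1, 4); (4, 1)
w1 = Bv₀ = ((-1)·1 + 4·3; 4·1 + 1·3) = (11, 7)
w2 = Bw1 = ((-1)·11 + 4·7; 4·11 + 1·7) = (17, 51)
w3 = Bw2 = (187, 119)
Bw3 = (289, 867)
w3·Bw3 = 157216; w3·w3 = 49130; μ ≈ 157216/49130 = 3.2000

3.2000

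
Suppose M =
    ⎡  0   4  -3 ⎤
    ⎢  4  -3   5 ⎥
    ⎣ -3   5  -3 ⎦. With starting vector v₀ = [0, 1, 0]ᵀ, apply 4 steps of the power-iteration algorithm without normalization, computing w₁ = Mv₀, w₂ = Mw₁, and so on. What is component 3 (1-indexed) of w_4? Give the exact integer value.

w1 = Mv₀ = (4, -3, 5)
w2 = Mw1 = (-27, 50, -42)
w3 = Mw2 = (326, -468, 457)
w4 = Mw3 = (-3243, 4993, -4689)
The requested component of w4 is -4689.

-4689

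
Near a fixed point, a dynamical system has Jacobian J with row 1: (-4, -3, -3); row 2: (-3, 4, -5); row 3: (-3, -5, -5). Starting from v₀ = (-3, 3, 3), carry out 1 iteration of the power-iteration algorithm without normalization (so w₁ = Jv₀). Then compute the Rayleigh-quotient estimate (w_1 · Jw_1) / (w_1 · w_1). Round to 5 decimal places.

-2.89474

w1 = Jv₀ = (-6, 6, -21)
Jw1 = (69, 147, 93)
w1·Jw1 = (-6)·69 + 6·147 + (-21)·93 = -1485; w1·w1 = (-6)·(-6) + 6·6 + (-21)·(-21) = 513
λ ≈ -1485/513 = -2.89474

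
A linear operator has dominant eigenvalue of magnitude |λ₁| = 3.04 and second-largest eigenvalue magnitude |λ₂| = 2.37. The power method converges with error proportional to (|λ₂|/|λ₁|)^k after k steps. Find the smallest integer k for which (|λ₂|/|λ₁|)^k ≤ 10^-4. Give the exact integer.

|λ₂/λ₁| = 2.37/3.04 = 0.77961
Need k ≥ ln(10^-4) / ln(0.77961) = -9.2103 / -0.2490 ≈ 36.994
Smallest integer k satisfying the bound: 37

37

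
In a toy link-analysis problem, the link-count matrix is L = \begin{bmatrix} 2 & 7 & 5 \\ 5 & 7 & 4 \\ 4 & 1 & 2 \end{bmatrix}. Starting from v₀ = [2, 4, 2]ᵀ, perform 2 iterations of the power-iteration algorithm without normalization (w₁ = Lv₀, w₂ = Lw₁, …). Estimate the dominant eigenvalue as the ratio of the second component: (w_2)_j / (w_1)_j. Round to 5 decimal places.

w1 = Lv₀ = (42, 46, 16)
w2 = Lw1 = (486, 596, 246)
Ratio at component: 596 / 46 = 12.95652

λ ≈ 12.95652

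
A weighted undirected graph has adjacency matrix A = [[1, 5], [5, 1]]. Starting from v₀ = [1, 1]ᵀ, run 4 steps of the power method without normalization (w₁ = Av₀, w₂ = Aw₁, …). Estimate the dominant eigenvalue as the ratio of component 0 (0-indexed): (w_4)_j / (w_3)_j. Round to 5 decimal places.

λ ≈ 6.00000

w1 = Av₀ = (1·1 + 5·1; 5·1 + 1·1) = (6, 6)
w2 = Aw1 = (1·6 + 5·6; 5·6 + 1·6) = (36, 36)
w3 = Aw2 = (216, 216)
w4 = Aw3 = (1296, 1296)
Ratio at component: 1296 / 216 = 6.00000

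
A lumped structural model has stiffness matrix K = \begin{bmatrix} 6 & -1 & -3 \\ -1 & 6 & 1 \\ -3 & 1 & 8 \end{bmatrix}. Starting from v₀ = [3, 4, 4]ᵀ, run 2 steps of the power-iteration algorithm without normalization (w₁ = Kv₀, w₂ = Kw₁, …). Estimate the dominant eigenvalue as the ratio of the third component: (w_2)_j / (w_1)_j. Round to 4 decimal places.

8.7037

w1 = Kv₀ = (2, 25, 27)
w2 = Kw1 = (-94, 175, 235)
Ratio at component: 235 / 27 = 8.7037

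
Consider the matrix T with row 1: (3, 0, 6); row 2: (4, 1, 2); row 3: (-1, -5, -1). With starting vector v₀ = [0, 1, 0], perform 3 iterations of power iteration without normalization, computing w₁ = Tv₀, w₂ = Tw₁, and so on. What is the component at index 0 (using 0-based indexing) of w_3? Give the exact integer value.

w1 = Tv₀ = (0, 1, -5)
w2 = Tw1 = (-30, -9, 0)
w3 = Tw2 = (-90, -129, 75)
The requested component of w3 is -90.

-90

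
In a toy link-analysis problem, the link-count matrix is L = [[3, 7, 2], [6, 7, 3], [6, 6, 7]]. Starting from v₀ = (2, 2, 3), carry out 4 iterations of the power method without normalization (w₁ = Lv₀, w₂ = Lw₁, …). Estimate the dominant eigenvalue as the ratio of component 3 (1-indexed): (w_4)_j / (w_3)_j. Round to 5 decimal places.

λ ≈ 15.38887

w1 = Lv₀ = (3·2 + 7·2 + 2·3; 6·2 + 7·2 + 3·3; 6·2 + 6·2 + 7·3) = (26, 35, 45)
w2 = Lw1 = (3·26 + 7·35 + 2·45; 6·26 + 7·35 + 3·45; 6·26 + 6·35 + 7·45) = (413, 536, 681)
w3 = Lw2 = (6353, 8273, 10461)
w4 = Lw3 = (97892, 127412, 160983)
Ratio at component: 160983 / 10461 = 15.38887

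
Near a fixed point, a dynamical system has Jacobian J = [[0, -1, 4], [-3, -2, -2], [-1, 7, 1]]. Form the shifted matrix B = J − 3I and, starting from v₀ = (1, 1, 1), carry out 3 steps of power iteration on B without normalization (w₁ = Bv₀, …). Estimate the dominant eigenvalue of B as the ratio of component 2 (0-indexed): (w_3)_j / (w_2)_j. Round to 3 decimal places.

B = J − 3I has rows (-3, -1, 4); (-3, -5, -2); (-1, 7, -2)
w1 = Bv₀ = ((-3)·1 + (-1)·1 + 4·1; (-3)·1 + (-5)·1 + (-2)·1; (-1)·1 + 7·1 + (-2)·1) = (0, -10, 4)
w2 = Bw1 = ((-3)·0 + (-1)·(-10) + 4·4; (-3)·0 + (-5)·(-10) + (-2)·4; (-1)·0 + 7·(-10) + (-2)·4) = (26, 42, -78)
w3 = Bw2 = (-432, -132, 424)
Ratio: 424/-78 = -5.436

μ ≈ -5.436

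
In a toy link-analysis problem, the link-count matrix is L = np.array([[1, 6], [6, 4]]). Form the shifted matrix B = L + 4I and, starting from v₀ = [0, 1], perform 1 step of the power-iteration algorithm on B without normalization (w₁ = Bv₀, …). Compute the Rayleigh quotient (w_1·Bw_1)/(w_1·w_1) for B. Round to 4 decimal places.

B = L + 4I has rows (5, 6); (6, 8)
w1 = Bv₀ = (5·0 + 6·1; 6·0 + 8·1) = (6, 8)
Bw1 = (78, 100)
w1·Bw1 = 1268; w1·w1 = 100; μ ≈ 1268/100 = 12.6800

μ ≈ 12.6800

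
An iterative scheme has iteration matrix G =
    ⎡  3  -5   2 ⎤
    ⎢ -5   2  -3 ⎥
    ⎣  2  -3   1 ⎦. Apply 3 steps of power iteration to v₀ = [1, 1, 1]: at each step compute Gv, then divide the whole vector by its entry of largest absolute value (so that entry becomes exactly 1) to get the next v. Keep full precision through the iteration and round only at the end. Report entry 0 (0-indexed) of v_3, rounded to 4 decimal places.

-0.8158

Gv0 = (0.00000, -6.00000, 0.00000); divide by -6.00000 → v1 = (0.00000, 1.00000, 0.00000)
Gv1 = (-5.00000, 2.00000, -3.00000); divide by -5.00000 → v2 = (1.00000, -0.40000, 0.60000)
Gv2 = (6.20000, -7.60000, 3.80000); divide by -7.60000 → v3 = (-0.81579, 1.00000, -0.50000)
Requested entry of v3: 186/-228 = -0.8158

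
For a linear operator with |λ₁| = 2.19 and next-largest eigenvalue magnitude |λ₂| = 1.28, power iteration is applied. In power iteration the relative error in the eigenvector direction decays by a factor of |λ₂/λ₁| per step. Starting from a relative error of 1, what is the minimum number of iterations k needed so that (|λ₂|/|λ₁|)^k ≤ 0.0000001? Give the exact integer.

|λ₂/λ₁| = 1.28/2.19 = 0.58447
Need k ≥ ln(0.0000001) / ln(0.58447) = -16.1181 / -0.5370 ≈ 30.013
Smallest integer k satisfying the bound: 31

31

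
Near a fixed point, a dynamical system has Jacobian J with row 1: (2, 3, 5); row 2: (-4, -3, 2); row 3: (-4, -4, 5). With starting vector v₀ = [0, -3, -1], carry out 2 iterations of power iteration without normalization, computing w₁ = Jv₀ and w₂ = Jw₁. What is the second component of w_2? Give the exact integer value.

w1 = Jv₀ = (-14, 7, 7)
w2 = Jw1 = (28, 49, 63)
The requested component of w2 is 49.

49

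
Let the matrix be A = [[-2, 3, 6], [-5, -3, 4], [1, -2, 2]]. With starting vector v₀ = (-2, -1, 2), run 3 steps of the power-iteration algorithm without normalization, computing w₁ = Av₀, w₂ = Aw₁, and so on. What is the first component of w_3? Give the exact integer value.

w1 = Av₀ = ((-2)·(-2) + 3·(-1) + 6·2; (-5)·(-2) + (-3)·(-1) + 4·2; 1·(-2) + (-2)·(-1) + 2·2) = (13, 21, 4)
w2 = Aw1 = ((-2)·13 + 3·21 + 6·4; (-5)·13 + (-3)·21 + 4·4; 1·13 + (-2)·21 + 2·4) = (61, -112, -21)
w3 = Aw2 = (-584, -53, 243)
The requested component of w3 is -584.

-584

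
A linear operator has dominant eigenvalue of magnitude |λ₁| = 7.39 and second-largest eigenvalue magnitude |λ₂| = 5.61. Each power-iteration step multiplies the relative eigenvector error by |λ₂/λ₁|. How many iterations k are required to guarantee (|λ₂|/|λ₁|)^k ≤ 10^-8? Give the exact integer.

67

|λ₂/λ₁| = 5.61/7.39 = 0.75913
Need k ≥ ln(10^-8) / ln(0.75913) = -18.4207 / -0.2756 ≈ 66.844
Smallest integer k satisfying the bound: 67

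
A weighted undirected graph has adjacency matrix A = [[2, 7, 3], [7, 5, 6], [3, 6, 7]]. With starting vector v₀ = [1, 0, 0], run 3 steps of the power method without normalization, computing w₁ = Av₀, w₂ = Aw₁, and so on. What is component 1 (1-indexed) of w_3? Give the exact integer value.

w1 = Av₀ = (2·1 + 7·0 + 3·0; 7·1 + 5·0 + 6·0; 3·1 + 6·0 + 7·0) = (2, 7, 3)
w2 = Aw1 = (2·2 + 7·7 + 3·3; 7·2 + 5·7 + 6·3; 3·2 + 6·7 + 7·3) = (62, 67, 69)
w3 = Aw2 = (800, 1183, 1071)
The requested component of w3 is 800.

800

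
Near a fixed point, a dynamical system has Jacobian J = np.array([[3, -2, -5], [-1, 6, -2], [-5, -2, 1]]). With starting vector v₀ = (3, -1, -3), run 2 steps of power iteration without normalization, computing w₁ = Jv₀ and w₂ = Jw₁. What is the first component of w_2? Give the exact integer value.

w1 = Jv₀ = (26, -3, -16)
w2 = Jw1 = (164, -12, -140)
The requested component of w2 is 164.

164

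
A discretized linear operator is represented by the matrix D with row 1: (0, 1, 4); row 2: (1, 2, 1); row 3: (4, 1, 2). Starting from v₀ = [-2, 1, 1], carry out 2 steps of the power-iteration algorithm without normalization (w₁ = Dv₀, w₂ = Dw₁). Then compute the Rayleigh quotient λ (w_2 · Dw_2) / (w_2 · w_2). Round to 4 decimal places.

-2.9918

w1 = Dv₀ = (0·(-2) + 1·1 + 4·1; 1·(-2) + 2·1 + 1·1; 4·(-2) + 1·1 + 2·1) = (5, 1, -5)
w2 = Dw1 = (0·5 + 1·1 + 4·(-5); 1·5 + 2·1 + 1·(-5); 4·5 + 1·1 + 2·(-5)) = (-19, 2, 11)
Dw2 = (46, -4, -52)
w2·Dw2 = (-19)·46 + 2·(-4) + 11·(-52) = -1454; w2·w2 = (-19)·(-19) + 2·2 + 11·11 = 486
λ ≈ -1454/486 = -2.9918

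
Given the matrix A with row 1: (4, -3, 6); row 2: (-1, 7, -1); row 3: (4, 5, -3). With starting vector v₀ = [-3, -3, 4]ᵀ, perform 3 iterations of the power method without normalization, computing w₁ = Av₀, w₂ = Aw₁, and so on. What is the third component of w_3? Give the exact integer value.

w1 = Av₀ = (4·(-3) + (-3)·(-3) + 6·4; (-1)·(-3) + 7·(-3) + (-1)·4; 4·(-3) + 5·(-3) + (-3)·4) = (21, -22, -39)
w2 = Aw1 = (4·21 + (-3)·(-22) + 6·(-39); (-1)·21 + 7·(-22) + (-1)·(-39); 4·21 + 5·(-22) + (-3)·(-39)) = (-84, -136, 91)
w3 = Aw2 = (618, -959, -1289)
The requested component of w3 is -1289.

-1289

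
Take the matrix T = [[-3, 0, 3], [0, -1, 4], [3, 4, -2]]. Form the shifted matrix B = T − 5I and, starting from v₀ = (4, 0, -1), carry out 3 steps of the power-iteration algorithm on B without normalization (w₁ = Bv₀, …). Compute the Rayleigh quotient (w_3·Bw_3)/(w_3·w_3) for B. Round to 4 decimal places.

-11.7188

B = T − 5I has rows (-8, 0, 3); (0, -6, 4); (3, 4, -7)
w1 = Bv₀ = ((-8)·4 + 0·0 + 3·(-1); 0·4 + (-6)·0 + 4·(-1); 3·4 + 4·0 + (-7)·(-1)) = (-35, -4, 19)
w2 = Bw1 = ((-8)·(-35) + 0·(-4) + 3·19; 0·(-35) + (-6)·(-4) + 4·19; 3·(-35) + 4·(-4) + (-7)·19) = (337, 100, -254)
w3 = Bw2 = (-3458, -1616, 3189)
Bw3 = (37231, 22452, -39161)
w3·Bw3 = -289911659; w3·w3 = 24738941; μ ≈ -289911659/24738941 = -11.7188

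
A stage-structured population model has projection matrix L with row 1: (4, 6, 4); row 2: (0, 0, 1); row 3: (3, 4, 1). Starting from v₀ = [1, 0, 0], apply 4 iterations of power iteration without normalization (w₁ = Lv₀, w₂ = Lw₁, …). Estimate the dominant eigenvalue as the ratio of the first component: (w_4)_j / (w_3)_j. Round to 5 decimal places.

λ ≈ 6.81053

w1 = Lv₀ = (4·1 + 6·0 + 4·0; 0·1 + 0·0 + 1·0; 3·1 + 4·0 + 1·0) = (4, 0, 3)
w2 = Lw1 = (4·4 + 6·0 + 4·3; 0·4 + 0·0 + 1·3; 3·4 + 4·0 + 1·3) = (28, 3, 15)
w3 = Lw2 = (190, 15, 111)
w4 = Lw3 = (1294, 111, 741)
Ratio at component: 1294 / 190 = 6.81053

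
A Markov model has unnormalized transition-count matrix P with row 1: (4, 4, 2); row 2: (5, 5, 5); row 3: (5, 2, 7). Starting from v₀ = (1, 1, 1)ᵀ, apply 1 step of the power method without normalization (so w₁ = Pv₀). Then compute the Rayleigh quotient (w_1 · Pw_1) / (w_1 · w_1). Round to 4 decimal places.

w1 = Pv₀ = (10, 15, 14)
Pw1 = (128, 195, 178)
w1·Pw1 = 10·128 + 15·195 + 14·178 = 6697; w1·w1 = 10·10 + 15·15 + 14·14 = 521
λ ≈ 6697/521 = 12.8541

12.8541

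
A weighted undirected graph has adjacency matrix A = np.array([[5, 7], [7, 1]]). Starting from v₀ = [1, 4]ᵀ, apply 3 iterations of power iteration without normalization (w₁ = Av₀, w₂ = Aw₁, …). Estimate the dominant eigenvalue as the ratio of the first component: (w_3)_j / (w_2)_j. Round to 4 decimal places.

w1 = Av₀ = (33, 11)
w2 = Aw1 = (242, 242)
w3 = Aw2 = (2904, 1936)
Ratio at component: 2904 / 242 = 12.0000

λ ≈ 12.0000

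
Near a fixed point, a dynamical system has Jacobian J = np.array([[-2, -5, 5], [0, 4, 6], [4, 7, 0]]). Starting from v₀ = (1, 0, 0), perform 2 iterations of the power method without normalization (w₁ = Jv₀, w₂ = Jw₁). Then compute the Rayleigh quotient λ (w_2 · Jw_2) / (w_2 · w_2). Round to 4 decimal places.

-4.8947

w1 = Jv₀ = ((-2)·1 + (-5)·0 + 5·0; 0·1 + 4·0 + 6·0; 4·1 + 7·0 + 0·0) = (-2, 0, 4)
w2 = Jw1 = ((-2)·(-2) + (-5)·0 + 5·4; 0·(-2) + 4·0 + 6·4; 4·(-2) + 7·0 + 0·4) = (24, 24, -8)
Jw2 = (-208, 48, 264)
w2·Jw2 = 24·(-208) + 24·48 + (-8)·264 = -5952; w2·w2 = 24·24 + 24·24 + (-8)·(-8) = 1216
λ ≈ -5952/1216 = -4.8947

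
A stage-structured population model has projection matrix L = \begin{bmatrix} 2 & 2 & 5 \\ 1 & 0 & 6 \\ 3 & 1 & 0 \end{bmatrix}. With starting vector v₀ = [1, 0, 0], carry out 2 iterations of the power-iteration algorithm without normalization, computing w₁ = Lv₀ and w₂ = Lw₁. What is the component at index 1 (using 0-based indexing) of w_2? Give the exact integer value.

20

w1 = Lv₀ = (2·1 + 2·0 + 5·0; 1·1 + 0·0 + 6·0; 3·1 + 1·0 + 0·0) = (2, 1, 3)
w2 = Lw1 = (2·2 + 2·1 + 5·3; 1·2 + 0·1 + 6·3; 3·2 + 1·1 + 0·3) = (21, 20, 7)
The requested component of w2 is 20.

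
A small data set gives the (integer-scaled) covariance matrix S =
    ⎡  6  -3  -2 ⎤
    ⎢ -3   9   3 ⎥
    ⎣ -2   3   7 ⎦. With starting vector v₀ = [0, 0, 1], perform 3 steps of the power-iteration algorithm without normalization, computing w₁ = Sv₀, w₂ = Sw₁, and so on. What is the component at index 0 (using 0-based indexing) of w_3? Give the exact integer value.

w1 = Sv₀ = (6·0 + (-3)·0 + (-2)·1; (-3)·0 + 9·0 + 3·1; (-2)·0 + 3·0 + 7·1) = (-2, 3, 7)
w2 = Sw1 = (6·(-2) + (-3)·3 + (-2)·7; (-3)·(-2) + 9·3 + 3·7; (-2)·(-2) + 3·3 + 7·7) = (-35, 54, 62)
w3 = Sw2 = (-496, 777, 666)
The requested component of w3 is -496.

-496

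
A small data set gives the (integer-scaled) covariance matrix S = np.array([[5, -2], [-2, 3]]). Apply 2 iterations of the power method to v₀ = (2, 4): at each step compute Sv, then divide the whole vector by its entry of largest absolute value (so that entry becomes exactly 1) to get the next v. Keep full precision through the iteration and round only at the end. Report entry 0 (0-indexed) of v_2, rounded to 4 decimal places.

Sv0 = (2.00000, 8.00000); divide by 8.00000 → v1 = (0.25000, 1.00000)
Sv1 = (-0.75000, 2.50000); divide by 2.50000 → v2 = (-0.30000, 1.00000)
Requested entry of v2: -6/20 = -0.3000

-0.3000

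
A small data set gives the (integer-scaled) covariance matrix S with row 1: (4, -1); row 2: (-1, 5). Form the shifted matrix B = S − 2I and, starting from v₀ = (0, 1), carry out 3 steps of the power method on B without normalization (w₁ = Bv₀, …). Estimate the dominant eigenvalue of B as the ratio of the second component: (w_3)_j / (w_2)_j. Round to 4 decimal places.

3.5000

B = S − 2I has rows (2, -1); (-1, 3)
w1 = Bv₀ = (2·0 + (-1)·1; (-1)·0 + 3·1) = (-1, 3)
w2 = Bw1 = (2·(-1) + (-1)·3; (-1)·(-1) + 3·3) = (-5, 10)
w3 = Bw2 = (-20, 35)
Ratio: 35/10 = 3.5000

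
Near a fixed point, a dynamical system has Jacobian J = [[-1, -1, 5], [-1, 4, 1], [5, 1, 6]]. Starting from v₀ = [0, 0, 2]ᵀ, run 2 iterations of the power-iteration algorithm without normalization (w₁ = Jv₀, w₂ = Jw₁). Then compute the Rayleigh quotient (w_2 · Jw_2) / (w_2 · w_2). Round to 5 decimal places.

8.51474

w1 = Jv₀ = ((-1)·0 + (-1)·0 + 5·2; (-1)·0 + 4·0 + 1·2; 5·0 + 1·0 + 6·2) = (10, 2, 12)
w2 = Jw1 = ((-1)·10 + (-1)·2 + 5·12; (-1)·10 + 4·2 + 1·12; 5·10 + 1·2 + 6·12) = (48, 10, 124)
Jw2 = (562, 116, 994)
w2·Jw2 = 48·562 + 10·116 + 124·994 = 151392; w2·w2 = 48·48 + 10·10 + 124·124 = 17780
λ ≈ 151392/17780 = 8.51474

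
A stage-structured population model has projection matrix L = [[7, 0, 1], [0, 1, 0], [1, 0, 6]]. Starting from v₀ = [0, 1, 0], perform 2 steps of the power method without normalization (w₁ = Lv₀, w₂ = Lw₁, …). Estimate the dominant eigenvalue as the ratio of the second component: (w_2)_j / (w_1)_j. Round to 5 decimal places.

1.00000

w1 = Lv₀ = (7·0 + 0·1 + 1·0; 0·0 + 1·1 + 0·0; 1·0 + 0·1 + 6·0) = (0, 1, 0)
w2 = Lw1 = (7·0 + 0·1 + 1·0; 0·0 + 1·1 + 0·0; 1·0 + 0·1 + 6·0) = (0, 1, 0)
Ratio at component: 1 / 1 = 1.00000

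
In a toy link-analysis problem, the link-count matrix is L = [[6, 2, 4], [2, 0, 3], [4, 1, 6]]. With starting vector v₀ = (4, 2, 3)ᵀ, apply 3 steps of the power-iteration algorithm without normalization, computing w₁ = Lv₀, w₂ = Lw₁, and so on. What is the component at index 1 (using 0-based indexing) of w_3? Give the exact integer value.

w1 = Lv₀ = (6·4 + 2·2 + 4·3; 2·4 + 0·2 + 3·3; 4·4 + 1·2 + 6·3) = (40, 17, 36)
w2 = Lw1 = (6·40 + 2·17 + 4·36; 2·40 + 0·17 + 3·36; 4·40 + 1·17 + 6·36) = (418, 188, 393)
w3 = Lw2 = (4456, 2015, 4218)
The requested component of w3 is 2015.

2015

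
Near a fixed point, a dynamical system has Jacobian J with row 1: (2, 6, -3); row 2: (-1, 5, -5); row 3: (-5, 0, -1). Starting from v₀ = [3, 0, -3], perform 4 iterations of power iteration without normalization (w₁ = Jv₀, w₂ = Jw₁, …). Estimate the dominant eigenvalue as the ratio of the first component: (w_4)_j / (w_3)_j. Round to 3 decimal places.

w1 = Jv₀ = (2·3 + 6·0 + (-3)·(-3); (-1)·3 + 5·0 + (-5)·(-3); (-5)·3 + 0·0 + (-1)·(-3)) = (15, 12, -12)
w2 = Jw1 = (2·15 + 6·12 + (-3)·(-12); (-1)·15 + 5·12 + (-5)·(-12); (-5)·15 + 0·12 + (-1)·(-12)) = (138, 105, -63)
w3 = Jw2 = (1095, 702, -627)
w4 = Jw3 = (8283, 5550, -4848)
Ratio at component: 8283 / 1095 = 7.564

λ ≈ 7.564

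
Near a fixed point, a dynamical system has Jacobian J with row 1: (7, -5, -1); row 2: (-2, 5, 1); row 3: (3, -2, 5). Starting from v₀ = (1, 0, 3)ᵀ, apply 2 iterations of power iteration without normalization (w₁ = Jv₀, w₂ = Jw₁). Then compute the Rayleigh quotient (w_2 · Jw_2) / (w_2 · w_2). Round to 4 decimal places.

w1 = Jv₀ = (4, 1, 18)
w2 = Jw1 = (5, 15, 100)
Jw2 = (-140, 165, 485)
w2·Jw2 = 5·(-140) + 15·165 + 100·485 = 50275; w2·w2 = 5·5 + 15·15 + 100·100 = 10250
λ ≈ 50275/10250 = 4.9049

λ ≈ 4.9049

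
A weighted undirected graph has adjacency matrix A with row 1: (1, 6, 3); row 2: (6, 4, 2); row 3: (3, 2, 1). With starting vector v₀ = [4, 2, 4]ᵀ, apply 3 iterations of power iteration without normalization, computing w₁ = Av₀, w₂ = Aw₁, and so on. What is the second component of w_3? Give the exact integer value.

w1 = Av₀ = (1·4 + 6·2 + 3·4; 6·4 + 4·2 + 2·4; 3·4 + 2·2 + 1·4) = (28, 40, 20)
w2 = Aw1 = (1·28 + 6·40 + 3·20; 6·28 + 4·40 + 2·20; 3·28 + 2·40 + 1·20) = (328, 368, 184)
w3 = Aw2 = (3088, 3808, 1904)
The requested component of w3 is 3808.

3808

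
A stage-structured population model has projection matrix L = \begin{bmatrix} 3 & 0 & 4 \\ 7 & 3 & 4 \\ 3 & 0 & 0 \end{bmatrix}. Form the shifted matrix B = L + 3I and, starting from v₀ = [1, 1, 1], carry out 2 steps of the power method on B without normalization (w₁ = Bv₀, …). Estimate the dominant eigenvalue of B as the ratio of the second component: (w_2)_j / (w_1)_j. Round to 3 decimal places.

μ ≈ 11.529

B = L + 3I has rows (6, 0, 4); (7, 6, 4); (3, 0, 3)
w1 = Bv₀ = (6·1 + 0·1 + 4·1; 7·1 + 6·1 + 4·1; 3·1 + 0·1 + 3·1) = (10, 17, 6)
w2 = Bw1 = (6·10 + 0·17 + 4·6; 7·10 + 6·17 + 4·6; 3·10 + 0·17 + 3·6) = (84, 196, 48)
Ratio: 196/17 = 11.529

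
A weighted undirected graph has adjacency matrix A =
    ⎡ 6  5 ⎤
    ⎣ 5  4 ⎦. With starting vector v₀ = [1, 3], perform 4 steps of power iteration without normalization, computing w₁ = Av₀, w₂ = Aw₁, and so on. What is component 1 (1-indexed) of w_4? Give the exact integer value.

21521

w1 = Av₀ = (21, 17)
w2 = Aw1 = (211, 173)
w3 = Aw2 = (2131, 1747)
w4 = Aw3 = (21521, 17643)
The requested component of w4 is 21521.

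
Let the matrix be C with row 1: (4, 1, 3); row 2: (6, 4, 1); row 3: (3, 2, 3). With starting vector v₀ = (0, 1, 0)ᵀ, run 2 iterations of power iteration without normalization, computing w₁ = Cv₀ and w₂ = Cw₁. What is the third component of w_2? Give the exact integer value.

17

w1 = Cv₀ = (1, 4, 2)
w2 = Cw1 = (14, 24, 17)
The requested component of w2 is 17.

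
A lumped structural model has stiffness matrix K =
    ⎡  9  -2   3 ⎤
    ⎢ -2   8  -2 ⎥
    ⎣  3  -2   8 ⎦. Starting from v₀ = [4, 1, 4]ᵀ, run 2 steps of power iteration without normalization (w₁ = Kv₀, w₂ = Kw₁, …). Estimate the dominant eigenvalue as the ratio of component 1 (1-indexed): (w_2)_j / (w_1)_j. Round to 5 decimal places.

λ ≈ 12.08696

w1 = Kv₀ = (9·4 + (-2)·1 + 3·4; (-2)·4 + 8·1 + (-2)·4; 3·4 + (-2)·1 + 8·4) = (46, -8, 42)
w2 = Kw1 = (9·46 + (-2)·(-8) + 3·42; (-2)·46 + 8·(-8) + (-2)·42; 3·46 + (-2)·(-8) + 8·42) = (556, -240, 490)
Ratio at component: 556 / 46 = 12.08696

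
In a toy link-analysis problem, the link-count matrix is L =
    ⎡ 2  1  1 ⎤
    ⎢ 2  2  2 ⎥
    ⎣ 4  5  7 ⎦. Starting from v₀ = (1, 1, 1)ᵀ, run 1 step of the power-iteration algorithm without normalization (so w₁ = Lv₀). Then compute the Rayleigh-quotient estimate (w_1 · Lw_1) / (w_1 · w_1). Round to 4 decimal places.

9.6104

w1 = Lv₀ = (4, 6, 16)
Lw1 = (30, 52, 158)
w1·Lw1 = 4·30 + 6·52 + 16·158 = 2960; w1·w1 = 4·4 + 6·6 + 16·16 = 308
λ ≈ 2960/308 = 9.6104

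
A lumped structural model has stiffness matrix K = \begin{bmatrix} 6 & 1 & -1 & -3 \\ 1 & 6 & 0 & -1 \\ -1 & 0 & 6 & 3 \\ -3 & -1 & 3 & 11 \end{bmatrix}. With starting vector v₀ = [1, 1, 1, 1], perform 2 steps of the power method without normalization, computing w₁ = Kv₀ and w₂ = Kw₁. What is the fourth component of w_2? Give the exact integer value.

119

w1 = Kv₀ = (3, 6, 8, 10)
w2 = Kw1 = (-14, 29, 75, 119)
The requested component of w2 is 119.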